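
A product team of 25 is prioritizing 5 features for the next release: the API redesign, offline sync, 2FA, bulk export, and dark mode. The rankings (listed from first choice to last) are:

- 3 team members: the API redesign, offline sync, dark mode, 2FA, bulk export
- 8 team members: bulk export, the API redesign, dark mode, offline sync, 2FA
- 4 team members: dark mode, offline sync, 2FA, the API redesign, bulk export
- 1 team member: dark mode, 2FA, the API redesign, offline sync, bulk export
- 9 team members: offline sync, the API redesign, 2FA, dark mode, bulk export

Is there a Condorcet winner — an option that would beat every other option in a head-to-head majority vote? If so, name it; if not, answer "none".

Checking pairwise contests:
offline sync beats the API redesign 13–12.
dark mode beats offline sync 13–12.
the API redesign beats 2FA 20–5.
the API redesign beats bulk export 17–8.
the API redesign beats dark mode 20–5.
Every option loses at least one head-to-head, so there is no Condorcet winner.

none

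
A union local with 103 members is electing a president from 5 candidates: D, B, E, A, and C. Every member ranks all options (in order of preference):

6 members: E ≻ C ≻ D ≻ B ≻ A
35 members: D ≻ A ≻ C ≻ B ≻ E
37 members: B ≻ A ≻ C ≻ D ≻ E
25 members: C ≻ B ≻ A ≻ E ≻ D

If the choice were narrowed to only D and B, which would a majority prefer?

Voters preferring D to B: 41; preferring B to D: 62.
B wins the head-to-head.

B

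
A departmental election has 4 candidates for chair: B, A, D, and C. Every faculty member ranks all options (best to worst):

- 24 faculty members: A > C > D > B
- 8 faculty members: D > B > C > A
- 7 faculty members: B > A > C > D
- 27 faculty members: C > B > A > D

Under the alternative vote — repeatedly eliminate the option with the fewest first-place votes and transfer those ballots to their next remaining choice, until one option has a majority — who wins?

C

Round 1: B 7, A 24, D 8, C 27. Eliminate B.
Round 2: A 31, D 8, C 27. Eliminate D.
Round 3: A 31, C 35. C has a majority.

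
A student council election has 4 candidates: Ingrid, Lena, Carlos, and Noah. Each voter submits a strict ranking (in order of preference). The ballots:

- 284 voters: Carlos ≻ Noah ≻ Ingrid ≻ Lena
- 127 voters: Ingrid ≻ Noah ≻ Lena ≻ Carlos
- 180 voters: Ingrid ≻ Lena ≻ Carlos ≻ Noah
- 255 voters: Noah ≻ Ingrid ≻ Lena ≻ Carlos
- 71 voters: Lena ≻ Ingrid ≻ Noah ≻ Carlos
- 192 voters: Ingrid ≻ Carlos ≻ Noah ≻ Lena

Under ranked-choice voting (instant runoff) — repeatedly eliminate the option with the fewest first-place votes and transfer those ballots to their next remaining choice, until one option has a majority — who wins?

Ingrid

Round 1: Ingrid 499, Lena 71, Carlos 284, Noah 255. Eliminate Lena.
Round 2: Ingrid 570, Carlos 284, Noah 255. Ingrid has a majority.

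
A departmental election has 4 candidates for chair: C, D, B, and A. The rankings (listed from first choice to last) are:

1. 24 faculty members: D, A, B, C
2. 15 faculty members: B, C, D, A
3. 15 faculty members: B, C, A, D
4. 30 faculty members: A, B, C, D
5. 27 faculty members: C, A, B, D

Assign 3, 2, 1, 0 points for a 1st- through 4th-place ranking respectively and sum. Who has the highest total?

A

C: 24·0 + 15·2 + 15·2 + 30·1 + 27·3 = 171
D: 24·3 + 15·1 + 15·0 + 30·0 + 27·0 = 87
B: 24·1 + 15·3 + 15·3 + 30·2 + 27·1 = 201
A: 24·2 + 15·0 + 15·1 + 30·3 + 27·2 = 207
A has the highest Borda score (207).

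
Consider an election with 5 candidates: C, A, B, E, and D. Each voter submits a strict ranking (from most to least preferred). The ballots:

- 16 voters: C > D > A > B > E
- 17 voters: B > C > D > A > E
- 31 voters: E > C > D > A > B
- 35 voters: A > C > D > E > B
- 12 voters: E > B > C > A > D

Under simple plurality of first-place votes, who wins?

First-place votes: C 16, A 35, B 17, E 43, D 0.
E has the most first-place votes.

E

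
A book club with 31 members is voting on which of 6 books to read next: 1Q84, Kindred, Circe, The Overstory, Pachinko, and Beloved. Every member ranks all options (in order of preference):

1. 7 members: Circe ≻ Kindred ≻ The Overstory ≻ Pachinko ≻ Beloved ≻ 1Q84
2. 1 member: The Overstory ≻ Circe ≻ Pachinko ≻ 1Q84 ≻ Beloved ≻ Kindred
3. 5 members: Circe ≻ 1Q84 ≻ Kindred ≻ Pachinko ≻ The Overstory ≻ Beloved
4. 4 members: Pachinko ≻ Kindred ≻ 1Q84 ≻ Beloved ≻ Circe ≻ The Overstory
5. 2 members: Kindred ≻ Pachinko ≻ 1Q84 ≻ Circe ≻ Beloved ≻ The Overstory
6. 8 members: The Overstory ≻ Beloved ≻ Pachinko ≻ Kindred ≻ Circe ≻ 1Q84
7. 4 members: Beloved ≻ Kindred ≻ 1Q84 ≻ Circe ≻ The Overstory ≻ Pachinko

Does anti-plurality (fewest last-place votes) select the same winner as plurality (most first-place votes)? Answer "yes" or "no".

yes

Anti-plurality — last-place votes: 1Q84 15, Kindred 1, Circe 0, The Overstory 6, Pachinko 4, Beloved 5. Winner: Circe.
Plurality — first-place votes: 1Q84 0, Kindred 2, Circe 12, The Overstory 9, Pachinko 4, Beloved 4. Winner: Circe.
The two methods agree.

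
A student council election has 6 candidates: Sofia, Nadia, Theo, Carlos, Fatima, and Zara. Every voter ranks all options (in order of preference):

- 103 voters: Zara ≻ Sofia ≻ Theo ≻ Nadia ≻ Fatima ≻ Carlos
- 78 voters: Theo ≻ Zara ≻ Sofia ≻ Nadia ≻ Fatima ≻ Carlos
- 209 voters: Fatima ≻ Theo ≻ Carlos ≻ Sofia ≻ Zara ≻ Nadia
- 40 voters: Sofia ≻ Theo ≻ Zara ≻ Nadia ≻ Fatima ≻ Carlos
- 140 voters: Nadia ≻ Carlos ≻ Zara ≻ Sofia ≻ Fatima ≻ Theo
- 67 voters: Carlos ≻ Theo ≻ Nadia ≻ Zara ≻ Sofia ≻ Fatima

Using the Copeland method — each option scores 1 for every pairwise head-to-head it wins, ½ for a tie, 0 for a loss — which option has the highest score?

Theo

Sofia: beats Nadia and Fatima; loses to Theo, Carlos, and Zara → score 2.
Nadia: beats Carlos and Fatima; loses to Sofia, Theo, and Zara → score 2.
Theo: beats Sofia, Nadia, Carlos, and Zara; loses to Fatima → score 4.
Carlos: beats Sofia and Zara; loses to Nadia, Theo, and Fatima → score 2.
Fatima: beats Theo and Carlos; loses to Sofia, Nadia, and Zara → score 2.
Zara: beats Sofia, Nadia, and Fatima; loses to Theo and Carlos → score 3.
Theo has the best pairwise record.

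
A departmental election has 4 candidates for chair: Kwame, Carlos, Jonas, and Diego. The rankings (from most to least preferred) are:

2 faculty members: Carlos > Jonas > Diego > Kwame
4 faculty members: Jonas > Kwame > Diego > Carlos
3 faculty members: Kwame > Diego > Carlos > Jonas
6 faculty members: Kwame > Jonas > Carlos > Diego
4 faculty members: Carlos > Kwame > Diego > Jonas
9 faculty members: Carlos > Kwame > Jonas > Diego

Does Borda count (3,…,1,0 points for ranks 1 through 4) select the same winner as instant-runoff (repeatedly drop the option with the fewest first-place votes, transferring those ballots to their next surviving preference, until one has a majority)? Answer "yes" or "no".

no

Borda — scores: Kwame 61, Carlos 54, Jonas 37, Diego 16. Winner: Kwame.
Instant-runoff — R1 Kwame 9, Carlos 15, Jonas 4, Diego 0 (Carlos winner). Winner: Carlos.
The two methods disagree.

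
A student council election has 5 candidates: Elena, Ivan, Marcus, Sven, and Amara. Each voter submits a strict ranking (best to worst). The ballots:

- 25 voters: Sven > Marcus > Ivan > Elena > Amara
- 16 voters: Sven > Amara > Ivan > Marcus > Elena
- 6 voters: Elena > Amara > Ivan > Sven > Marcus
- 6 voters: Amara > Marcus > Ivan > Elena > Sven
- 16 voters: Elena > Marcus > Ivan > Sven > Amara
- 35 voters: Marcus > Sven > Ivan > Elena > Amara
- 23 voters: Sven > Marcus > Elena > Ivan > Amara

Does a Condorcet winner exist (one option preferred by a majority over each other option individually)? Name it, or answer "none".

Sven vs Elena: 99–28 for Sven.
Sven vs Ivan: 99–28 for Sven.
Sven vs Marcus: 70–57 for Sven.
Sven vs Amara: 115–12 for Sven.
Sven beats every other option head-to-head.

Sven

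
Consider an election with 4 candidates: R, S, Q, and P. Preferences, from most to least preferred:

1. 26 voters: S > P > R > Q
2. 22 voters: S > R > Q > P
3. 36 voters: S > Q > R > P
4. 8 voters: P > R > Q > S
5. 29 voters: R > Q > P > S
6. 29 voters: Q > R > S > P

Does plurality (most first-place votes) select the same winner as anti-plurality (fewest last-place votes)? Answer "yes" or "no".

no

Plurality — first-place votes: R 29, S 84, Q 29, P 8. Winner: S.
Anti-plurality — last-place votes: R 0, S 37, Q 26, P 87. Winner: R.
The two methods disagree.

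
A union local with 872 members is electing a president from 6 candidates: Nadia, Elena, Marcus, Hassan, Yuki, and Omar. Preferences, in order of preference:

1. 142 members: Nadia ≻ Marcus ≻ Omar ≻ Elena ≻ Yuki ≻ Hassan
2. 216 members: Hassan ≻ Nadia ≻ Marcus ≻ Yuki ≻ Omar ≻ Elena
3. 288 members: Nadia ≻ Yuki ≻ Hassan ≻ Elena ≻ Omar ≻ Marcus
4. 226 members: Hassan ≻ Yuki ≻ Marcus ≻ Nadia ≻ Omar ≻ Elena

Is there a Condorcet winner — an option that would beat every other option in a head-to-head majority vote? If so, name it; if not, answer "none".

Hassan vs Nadia: 442–430 for Hassan.
Hassan vs Elena: 730–142 for Hassan.
Hassan vs Marcus: 730–142 for Hassan.
Hassan vs Yuki: 442–430 for Hassan.
Hassan vs Omar: 730–142 for Hassan.
Hassan beats every other option head-to-head.

Hassan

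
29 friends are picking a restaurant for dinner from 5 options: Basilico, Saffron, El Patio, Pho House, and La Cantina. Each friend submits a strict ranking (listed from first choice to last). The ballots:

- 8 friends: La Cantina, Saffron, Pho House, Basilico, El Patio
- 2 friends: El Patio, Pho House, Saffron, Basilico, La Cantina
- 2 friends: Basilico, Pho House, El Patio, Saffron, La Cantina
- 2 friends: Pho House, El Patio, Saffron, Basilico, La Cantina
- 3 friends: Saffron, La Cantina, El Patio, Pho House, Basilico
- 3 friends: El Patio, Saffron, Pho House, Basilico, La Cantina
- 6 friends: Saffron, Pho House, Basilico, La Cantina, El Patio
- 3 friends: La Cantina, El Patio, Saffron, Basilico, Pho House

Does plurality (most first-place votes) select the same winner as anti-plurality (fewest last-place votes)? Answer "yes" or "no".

no

Plurality — first-place votes: Basilico 2, Saffron 9, El Patio 5, Pho House 2, La Cantina 11. Winner: La Cantina.
Anti-plurality — last-place votes: Basilico 3, Saffron 0, El Patio 14, Pho House 3, La Cantina 9. Winner: Saffron.
The two methods disagree.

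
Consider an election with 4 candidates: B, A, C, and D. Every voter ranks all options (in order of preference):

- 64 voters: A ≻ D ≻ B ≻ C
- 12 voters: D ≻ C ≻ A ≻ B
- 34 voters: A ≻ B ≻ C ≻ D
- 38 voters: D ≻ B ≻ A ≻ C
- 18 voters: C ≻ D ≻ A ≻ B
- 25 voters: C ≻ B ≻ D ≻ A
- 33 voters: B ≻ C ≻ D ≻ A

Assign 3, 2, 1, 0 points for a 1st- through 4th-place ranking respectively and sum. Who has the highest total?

D

B: 64·1 + 12·0 + 34·2 + 38·2 + 18·0 + 25·2 + 33·3 = 357
A: 64·3 + 12·1 + 34·3 + 38·1 + 18·1 + 25·0 + 33·0 = 362
C: 64·0 + 12·2 + 34·1 + 38·0 + 18·3 + 25·3 + 33·2 = 253
D: 64·2 + 12·3 + 34·0 + 38·3 + 18·2 + 25·1 + 33·1 = 372
D has the highest Borda score (372).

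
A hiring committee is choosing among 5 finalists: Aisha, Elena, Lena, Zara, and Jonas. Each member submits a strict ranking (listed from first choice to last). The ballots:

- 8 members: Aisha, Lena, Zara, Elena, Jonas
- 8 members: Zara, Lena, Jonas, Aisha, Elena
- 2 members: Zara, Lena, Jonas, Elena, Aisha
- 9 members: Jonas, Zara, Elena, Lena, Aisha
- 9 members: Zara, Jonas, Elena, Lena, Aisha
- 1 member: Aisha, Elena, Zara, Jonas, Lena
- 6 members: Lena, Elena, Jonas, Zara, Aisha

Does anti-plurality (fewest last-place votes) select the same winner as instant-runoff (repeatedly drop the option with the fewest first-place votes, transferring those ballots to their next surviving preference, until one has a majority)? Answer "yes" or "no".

yes

Anti-plurality — last-place votes: Aisha 26, Elena 8, Lena 1, Zara 0, Jonas 8. Winner: Zara.
Instant-runoff — R1 Aisha 9, Elena 0, Lena 6, Zara 19, Jonas 9 (Elena out); R2 Aisha 9, Lena 6, Zara 19, Jonas 9 (Lena out); R3 Aisha 9, Zara 19, Jonas 15 (Aisha out); R4 Zara 28, Jonas 15 (Zara winner). Winner: Zara.
The two methods agree.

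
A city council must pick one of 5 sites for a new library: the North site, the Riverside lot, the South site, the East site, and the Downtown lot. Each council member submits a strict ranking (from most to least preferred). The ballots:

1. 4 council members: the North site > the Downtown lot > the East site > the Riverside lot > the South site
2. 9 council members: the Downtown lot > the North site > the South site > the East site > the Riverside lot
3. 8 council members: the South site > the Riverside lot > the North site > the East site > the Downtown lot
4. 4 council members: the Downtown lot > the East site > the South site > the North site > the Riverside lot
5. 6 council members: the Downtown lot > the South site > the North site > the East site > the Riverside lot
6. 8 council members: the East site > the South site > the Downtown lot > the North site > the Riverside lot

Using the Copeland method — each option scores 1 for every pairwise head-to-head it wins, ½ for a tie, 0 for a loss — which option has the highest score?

the Downtown lot

the North site: beats the Riverside lot and the East site; loses to the South site and the Downtown lot → score 2.
the Riverside lot: loses to the North site, the South site, the East site, and the Downtown lot → score 0.
the South site: beats the North site, the Riverside lot, and the East site; loses to the Downtown lot → score 3.
the East site: beats the Riverside lot; loses to the North site, the South site, and the Downtown lot → score 1.
the Downtown lot: beats the North site, the Riverside lot, the South site, and the East site → score 4.
the Downtown lot has the best pairwise record.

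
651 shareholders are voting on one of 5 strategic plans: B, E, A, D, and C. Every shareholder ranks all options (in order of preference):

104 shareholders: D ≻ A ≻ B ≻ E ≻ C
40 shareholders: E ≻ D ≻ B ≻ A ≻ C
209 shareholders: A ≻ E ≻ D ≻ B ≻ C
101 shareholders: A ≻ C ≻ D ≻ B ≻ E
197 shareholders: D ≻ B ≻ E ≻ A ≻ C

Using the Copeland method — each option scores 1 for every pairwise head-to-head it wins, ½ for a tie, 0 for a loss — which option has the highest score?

B: beats E and C; loses to A and D → score 2.
E: beats C; loses to B, A, and D → score 1.
A: beats B, E, and C; loses to D → score 3.
D: beats B, E, A, and C → score 4.
C: loses to B, E, A, and D → score 0.
D has the best pairwise record.

D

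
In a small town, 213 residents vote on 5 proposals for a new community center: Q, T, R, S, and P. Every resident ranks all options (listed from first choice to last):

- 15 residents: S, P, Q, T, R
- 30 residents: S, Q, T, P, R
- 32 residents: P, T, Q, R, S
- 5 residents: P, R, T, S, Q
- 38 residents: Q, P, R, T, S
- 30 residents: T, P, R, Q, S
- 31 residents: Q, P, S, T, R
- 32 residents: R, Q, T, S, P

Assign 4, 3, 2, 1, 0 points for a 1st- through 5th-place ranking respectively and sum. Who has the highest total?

Q: 15·2 + 30·3 + 32·2 + 5·0 + 38·4 + 30·1 + 31·4 + 32·3 = 586
T: 15·1 + 30·2 + 32·3 + 5·2 + 38·1 + 30·4 + 31·1 + 32·2 = 434
R: 15·0 + 30·0 + 32·1 + 5·3 + 38·2 + 30·2 + 31·0 + 32·4 = 311
S: 15·4 + 30·4 + 32·0 + 5·1 + 38·0 + 30·0 + 31·2 + 32·1 = 279
P: 15·3 + 30·1 + 32·4 + 5·4 + 38·3 + 30·3 + 31·3 + 32·0 = 520
Q has the highest Borda score (586).

Q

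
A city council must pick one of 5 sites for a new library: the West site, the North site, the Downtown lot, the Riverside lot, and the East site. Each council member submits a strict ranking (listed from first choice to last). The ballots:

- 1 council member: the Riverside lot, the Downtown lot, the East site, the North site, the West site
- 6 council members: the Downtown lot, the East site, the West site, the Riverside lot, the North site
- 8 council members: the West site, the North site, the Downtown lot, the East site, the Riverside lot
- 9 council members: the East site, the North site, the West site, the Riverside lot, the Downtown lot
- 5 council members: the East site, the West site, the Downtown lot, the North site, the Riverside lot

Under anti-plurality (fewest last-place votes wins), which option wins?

the East site

Last-place votes: the West site 1, the North site 6, the Downtown lot 9, the Riverside lot 13, the East site 0.
the East site is ranked last by the fewest voters, so the East site wins.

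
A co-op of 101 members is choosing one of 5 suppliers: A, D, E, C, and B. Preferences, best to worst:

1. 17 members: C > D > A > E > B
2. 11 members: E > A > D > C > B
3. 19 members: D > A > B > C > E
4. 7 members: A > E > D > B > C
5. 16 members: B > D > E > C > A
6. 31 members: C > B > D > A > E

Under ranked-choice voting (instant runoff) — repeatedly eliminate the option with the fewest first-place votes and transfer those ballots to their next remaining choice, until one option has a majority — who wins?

Round 1: A 7, D 19, E 11, C 48, B 16. Eliminate A.
Round 2: D 19, E 18, C 48, B 16. Eliminate B.
Round 3: D 35, E 18, C 48. Eliminate E.
Round 4: D 53, C 48. D has a majority.

D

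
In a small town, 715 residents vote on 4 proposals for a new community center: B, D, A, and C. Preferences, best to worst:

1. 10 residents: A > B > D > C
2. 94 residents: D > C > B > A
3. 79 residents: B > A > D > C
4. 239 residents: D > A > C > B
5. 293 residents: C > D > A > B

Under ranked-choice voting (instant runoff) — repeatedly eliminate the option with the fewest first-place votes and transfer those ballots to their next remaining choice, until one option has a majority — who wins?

Round 1: B 79, D 333, A 10, C 293. Eliminate A.
Round 2: B 89, D 333, C 293. Eliminate B.
Round 3: D 422, C 293. D has a majority.

D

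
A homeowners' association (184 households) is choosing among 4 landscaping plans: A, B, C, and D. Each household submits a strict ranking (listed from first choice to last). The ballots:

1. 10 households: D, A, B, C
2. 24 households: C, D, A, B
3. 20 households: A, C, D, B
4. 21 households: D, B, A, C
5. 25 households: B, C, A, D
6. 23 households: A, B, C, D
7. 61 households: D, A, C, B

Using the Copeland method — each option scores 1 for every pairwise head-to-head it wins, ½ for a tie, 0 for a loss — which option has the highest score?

D

A: beats B and C; loses to D → score 2.
B: loses to A, C, and D → score 0.
C: beats B; ties D; loses to A → score 1.5.
D: beats A and B; ties C → score 2.5.
D has the best pairwise record.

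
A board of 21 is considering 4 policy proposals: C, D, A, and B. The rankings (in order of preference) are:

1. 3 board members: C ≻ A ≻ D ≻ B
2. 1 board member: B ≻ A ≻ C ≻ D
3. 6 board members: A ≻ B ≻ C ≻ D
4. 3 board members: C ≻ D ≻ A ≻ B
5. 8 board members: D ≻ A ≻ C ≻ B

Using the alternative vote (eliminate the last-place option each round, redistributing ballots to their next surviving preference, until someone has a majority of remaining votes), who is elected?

Round 1: C 6, D 8, A 6, B 1. Eliminate B.
Round 2: C 6, D 8, A 7. Eliminate C.
Round 3: D 11, A 10. D has a majority.

D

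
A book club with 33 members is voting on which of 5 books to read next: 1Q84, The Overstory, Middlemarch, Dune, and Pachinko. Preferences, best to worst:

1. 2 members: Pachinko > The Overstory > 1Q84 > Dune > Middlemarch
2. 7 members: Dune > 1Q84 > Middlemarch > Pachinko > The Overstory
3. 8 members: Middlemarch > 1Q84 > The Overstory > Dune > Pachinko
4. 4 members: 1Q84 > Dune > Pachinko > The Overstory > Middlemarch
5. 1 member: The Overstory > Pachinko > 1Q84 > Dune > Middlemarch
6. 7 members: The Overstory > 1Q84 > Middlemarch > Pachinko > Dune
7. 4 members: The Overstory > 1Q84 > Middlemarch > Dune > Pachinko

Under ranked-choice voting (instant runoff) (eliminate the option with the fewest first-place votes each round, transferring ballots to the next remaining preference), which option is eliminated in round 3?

Middlemarch

Round 1: 1Q84 4, The Overstory 12, Middlemarch 8, Dune 7, Pachinko 2. Eliminate Pachinko.
Round 2: 1Q84 4, The Overstory 14, Middlemarch 8, Dune 7. Eliminate 1Q84.
Round 3: The Overstory 14, Middlemarch 8, Dune 11. Eliminate Middlemarch.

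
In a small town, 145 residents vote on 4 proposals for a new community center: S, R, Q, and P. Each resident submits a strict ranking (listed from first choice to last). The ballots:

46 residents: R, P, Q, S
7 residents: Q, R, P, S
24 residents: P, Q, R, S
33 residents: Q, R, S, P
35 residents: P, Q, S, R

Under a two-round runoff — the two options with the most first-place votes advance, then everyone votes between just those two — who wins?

R

Round 1 first-place votes: S 0, R 46, Q 40, P 59.
P and R advance.
Runoff: P is preferred to R by 59 voters; R by 86.
R wins the runoff.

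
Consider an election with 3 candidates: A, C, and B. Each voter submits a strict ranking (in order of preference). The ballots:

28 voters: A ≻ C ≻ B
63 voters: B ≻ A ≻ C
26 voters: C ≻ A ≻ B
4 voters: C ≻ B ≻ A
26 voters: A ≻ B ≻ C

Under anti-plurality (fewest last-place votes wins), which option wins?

Last-place votes: A 4, C 89, B 54.
A is ranked last by the fewest voters, so A wins.

A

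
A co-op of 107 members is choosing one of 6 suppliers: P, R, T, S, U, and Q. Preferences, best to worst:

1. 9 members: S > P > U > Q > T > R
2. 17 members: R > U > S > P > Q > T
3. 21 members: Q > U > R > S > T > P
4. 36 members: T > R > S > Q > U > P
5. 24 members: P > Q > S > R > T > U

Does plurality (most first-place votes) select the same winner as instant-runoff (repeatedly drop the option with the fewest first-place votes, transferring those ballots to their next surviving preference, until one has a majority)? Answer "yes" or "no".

yes

Plurality — first-place votes: P 24, R 17, T 36, S 9, U 0, Q 21. Winner: T.
Instant-runoff — R1 P 24, R 17, T 36, S 9, U 0, Q 21 (U out); R2 P 24, R 17, T 36, S 9, Q 21 (S out); R3 P 33, R 17, T 36, Q 21 (R out); R4 P 50, T 36, Q 21 (Q out); R5 P 50, T 57 (T winner). Winner: T.
The two methods agree.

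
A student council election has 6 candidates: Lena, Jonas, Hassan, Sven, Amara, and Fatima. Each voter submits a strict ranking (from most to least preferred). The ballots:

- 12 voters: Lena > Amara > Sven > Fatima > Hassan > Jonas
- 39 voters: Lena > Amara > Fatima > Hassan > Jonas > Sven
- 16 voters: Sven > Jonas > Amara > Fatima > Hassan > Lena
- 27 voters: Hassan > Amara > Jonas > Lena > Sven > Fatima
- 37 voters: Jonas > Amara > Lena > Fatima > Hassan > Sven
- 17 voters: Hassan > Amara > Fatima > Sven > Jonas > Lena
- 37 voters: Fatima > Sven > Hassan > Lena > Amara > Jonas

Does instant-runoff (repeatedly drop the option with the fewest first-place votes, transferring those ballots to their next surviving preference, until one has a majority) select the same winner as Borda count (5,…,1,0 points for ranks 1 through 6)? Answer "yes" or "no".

no

Instant-runoff — R1 Lena 51, Jonas 37, Hassan 44, Sven 16, Amara 0, Fatima 37 (Amara out); R2 Lena 51, Jonas 37, Hassan 44, Sven 16, Fatima 37 (Sven out); R3 Lena 51, Jonas 53, Hassan 44, Fatima 37 (Fatima out); R4 Lena 51, Jonas 53, Hassan 81 (Lena out); R5 Jonas 53, Hassan 132 (Hassan winner). Winner: Hassan.
Borda — scores: Lena 494, Jonas 386, Hassan 474, Sven 325, Amara 613, Fatima 483. Winner: Amara.
The two methods disagree.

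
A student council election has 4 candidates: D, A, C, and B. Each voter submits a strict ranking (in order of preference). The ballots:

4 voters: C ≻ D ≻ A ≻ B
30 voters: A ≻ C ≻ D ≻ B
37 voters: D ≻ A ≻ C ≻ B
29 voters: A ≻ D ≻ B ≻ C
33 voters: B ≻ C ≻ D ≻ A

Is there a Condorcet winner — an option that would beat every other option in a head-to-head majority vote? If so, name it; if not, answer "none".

Checking pairwise contests:
C beats D 67–66.
D beats A 74–59.
A beats C 96–37.
D beats B 100–33.
Every option loses at least one head-to-head, so there is no Condorcet winner.

none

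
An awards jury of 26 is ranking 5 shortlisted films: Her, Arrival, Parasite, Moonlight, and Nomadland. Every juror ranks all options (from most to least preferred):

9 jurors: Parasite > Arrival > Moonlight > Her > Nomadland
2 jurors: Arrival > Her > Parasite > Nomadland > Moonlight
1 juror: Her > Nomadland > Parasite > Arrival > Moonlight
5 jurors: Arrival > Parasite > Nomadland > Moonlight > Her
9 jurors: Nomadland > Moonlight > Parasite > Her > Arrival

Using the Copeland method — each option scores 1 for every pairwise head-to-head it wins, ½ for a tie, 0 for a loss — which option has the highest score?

Her: loses to Arrival, Parasite, Moonlight, and Nomadland → score 0.
Arrival: beats Her, Moonlight, and Nomadland; loses to Parasite → score 3.
Parasite: beats Her, Arrival, Moonlight, and Nomadland → score 4.
Moonlight: beats Her; loses to Arrival, Parasite, and Nomadland → score 1.
Nomadland: beats Her and Moonlight; loses to Arrival and Parasite → score 2.
Parasite has the best pairwise record.

Parasite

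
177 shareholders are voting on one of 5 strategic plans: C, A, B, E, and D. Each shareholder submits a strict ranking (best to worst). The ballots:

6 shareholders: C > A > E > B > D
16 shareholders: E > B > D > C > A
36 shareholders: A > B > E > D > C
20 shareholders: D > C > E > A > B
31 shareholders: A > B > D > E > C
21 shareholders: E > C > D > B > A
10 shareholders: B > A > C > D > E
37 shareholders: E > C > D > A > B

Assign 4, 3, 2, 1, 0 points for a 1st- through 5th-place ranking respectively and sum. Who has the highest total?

C: 6·4 + 16·1 + 36·0 + 20·3 + 31·0 + 21·3 + 10·2 + 37·3 = 294
A: 6·3 + 16·0 + 36·4 + 20·1 + 31·4 + 21·0 + 10·3 + 37·1 = 373
B: 6·1 + 16·3 + 36·3 + 20·0 + 31·3 + 21·1 + 10·4 + 37·0 = 316
E: 6·2 + 16·4 + 36·2 + 20·2 + 31·1 + 21·4 + 10·0 + 37·4 = 451
D: 6·0 + 16·2 + 36·1 + 20·4 + 31·2 + 21·2 + 10·1 + 37·2 = 336
E has the highest Borda score (451).

E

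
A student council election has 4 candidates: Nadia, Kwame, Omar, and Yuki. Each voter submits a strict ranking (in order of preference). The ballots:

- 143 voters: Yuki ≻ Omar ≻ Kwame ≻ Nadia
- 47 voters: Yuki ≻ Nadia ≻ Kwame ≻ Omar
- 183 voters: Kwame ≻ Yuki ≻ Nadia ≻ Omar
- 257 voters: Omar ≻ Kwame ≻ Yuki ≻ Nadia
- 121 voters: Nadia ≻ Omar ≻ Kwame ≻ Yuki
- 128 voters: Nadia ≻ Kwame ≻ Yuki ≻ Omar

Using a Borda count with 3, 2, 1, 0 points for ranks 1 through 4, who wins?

Nadia: 143·0 + 47·2 + 183·1 + 257·0 + 121·3 + 128·3 = 1024
Kwame: 143·1 + 47·1 + 183·3 + 257·2 + 121·1 + 128·2 = 1630
Omar: 143·2 + 47·0 + 183·0 + 257·3 + 121·2 + 128·0 = 1299
Yuki: 143·3 + 47·3 + 183·2 + 257·1 + 121·0 + 128·1 = 1321
Kwame has the highest Borda score (1630).

Kwame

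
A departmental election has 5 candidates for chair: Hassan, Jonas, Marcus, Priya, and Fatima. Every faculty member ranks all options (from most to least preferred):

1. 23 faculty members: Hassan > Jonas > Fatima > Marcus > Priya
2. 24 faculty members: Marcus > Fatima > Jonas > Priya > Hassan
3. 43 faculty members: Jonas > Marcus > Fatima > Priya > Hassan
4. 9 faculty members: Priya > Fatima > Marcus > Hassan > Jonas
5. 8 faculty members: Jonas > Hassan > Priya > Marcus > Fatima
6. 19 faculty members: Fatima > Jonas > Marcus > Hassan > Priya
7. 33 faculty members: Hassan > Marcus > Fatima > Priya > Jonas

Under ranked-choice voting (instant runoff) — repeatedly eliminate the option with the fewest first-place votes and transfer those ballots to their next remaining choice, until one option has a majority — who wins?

Fatima

Round 1: Hassan 56, Jonas 51, Marcus 24, Priya 9, Fatima 19. Eliminate Priya.
Round 2: Hassan 56, Jonas 51, Marcus 24, Fatima 28. Eliminate Marcus.
Round 3: Hassan 56, Jonas 51, Fatima 52. Eliminate Jonas.
Round 4: Hassan 64, Fatima 95. Fatima has a majority.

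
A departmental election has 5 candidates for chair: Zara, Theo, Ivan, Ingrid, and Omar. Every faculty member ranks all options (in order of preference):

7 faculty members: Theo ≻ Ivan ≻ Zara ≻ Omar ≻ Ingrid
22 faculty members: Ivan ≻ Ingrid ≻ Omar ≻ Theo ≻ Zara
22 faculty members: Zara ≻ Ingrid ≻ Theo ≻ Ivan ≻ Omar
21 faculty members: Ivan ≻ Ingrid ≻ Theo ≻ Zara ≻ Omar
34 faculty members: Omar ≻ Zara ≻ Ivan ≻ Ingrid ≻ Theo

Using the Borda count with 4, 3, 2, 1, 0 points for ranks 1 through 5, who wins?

Ivan

Zara: 7·2 + 22·0 + 22·4 + 21·1 + 34·3 = 225
Theo: 7·4 + 22·1 + 22·2 + 21·2 + 34·0 = 136
Ivan: 7·3 + 22·4 + 22·1 + 21·4 + 34·2 = 283
Ingrid: 7·0 + 22·3 + 22·3 + 21·3 + 34·1 = 229
Omar: 7·1 + 22·2 + 22·0 + 21·0 + 34·4 = 187
Ivan has the highest Borda score (283).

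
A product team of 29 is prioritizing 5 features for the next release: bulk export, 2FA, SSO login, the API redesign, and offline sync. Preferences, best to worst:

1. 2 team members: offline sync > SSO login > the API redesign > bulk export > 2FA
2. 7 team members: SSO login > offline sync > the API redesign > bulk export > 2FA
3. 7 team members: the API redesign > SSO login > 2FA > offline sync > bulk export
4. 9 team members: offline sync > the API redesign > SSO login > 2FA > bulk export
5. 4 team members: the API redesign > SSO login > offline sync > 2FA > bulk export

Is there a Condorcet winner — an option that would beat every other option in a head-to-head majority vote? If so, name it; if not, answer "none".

none

Checking pairwise contests:
2FA beats bulk export 20–9.
SSO login beats 2FA 29–0.
the API redesign beats SSO login 20–9.
offline sync beats the API redesign 18–11.
SSO login beats offline sync 18–11.
Every option loses at least one head-to-head, so there is no Condorcet winner.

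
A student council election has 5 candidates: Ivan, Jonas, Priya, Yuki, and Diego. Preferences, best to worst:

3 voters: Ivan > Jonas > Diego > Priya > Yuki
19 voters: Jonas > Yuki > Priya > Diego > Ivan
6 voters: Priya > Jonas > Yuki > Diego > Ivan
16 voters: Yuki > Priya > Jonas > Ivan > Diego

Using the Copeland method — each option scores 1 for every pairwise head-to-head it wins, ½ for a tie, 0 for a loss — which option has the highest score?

Ivan: loses to Jonas, Priya, Yuki, and Diego → score 0.
Jonas: beats Ivan, Yuki, and Diego; ties Priya → score 3.5.
Priya: beats Ivan and Diego; ties Jonas; loses to Yuki → score 2.5.
Yuki: beats Ivan, Priya, and Diego; loses to Jonas → score 3.
Diego: beats Ivan; loses to Jonas, Priya, and Yuki → score 1.
Jonas has the best pairwise record.

Jonas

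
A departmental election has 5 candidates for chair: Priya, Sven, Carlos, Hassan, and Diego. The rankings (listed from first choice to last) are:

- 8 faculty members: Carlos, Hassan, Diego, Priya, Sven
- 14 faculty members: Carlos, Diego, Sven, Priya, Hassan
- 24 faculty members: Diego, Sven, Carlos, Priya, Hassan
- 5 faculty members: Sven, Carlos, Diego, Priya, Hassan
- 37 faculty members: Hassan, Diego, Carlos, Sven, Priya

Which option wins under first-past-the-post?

First-place votes: Priya 0, Sven 5, Carlos 22, Hassan 37, Diego 24.
Hassan has the most first-place votes.

Hassan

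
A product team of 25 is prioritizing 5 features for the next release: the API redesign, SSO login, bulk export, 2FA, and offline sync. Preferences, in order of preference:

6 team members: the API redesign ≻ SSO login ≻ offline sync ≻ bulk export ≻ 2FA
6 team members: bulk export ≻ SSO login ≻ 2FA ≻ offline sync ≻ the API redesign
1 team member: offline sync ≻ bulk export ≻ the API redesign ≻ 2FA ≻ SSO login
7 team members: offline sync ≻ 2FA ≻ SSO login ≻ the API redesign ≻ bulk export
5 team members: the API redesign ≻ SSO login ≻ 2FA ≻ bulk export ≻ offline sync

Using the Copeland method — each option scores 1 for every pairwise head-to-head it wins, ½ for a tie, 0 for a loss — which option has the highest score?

SSO login

the API redesign: beats bulk export; loses to SSO login, 2FA, and offline sync → score 1.
SSO login: beats the API redesign, bulk export, 2FA, and offline sync → score 4.
bulk export: beats 2FA; loses to the API redesign, SSO login, and offline sync → score 1.
2FA: beats the API redesign; loses to SSO login, bulk export, and offline sync → score 1.
offline sync: beats the API redesign, bulk export, and 2FA; loses to SSO login → score 3.
SSO login has the best pairwise record.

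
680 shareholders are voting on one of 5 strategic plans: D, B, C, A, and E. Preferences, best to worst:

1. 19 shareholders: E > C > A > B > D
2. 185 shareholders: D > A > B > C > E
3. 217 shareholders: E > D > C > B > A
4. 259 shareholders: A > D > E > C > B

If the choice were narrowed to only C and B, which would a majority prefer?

Voters preferring C to B: 495; preferring B to C: 185.
C wins the head-to-head.

C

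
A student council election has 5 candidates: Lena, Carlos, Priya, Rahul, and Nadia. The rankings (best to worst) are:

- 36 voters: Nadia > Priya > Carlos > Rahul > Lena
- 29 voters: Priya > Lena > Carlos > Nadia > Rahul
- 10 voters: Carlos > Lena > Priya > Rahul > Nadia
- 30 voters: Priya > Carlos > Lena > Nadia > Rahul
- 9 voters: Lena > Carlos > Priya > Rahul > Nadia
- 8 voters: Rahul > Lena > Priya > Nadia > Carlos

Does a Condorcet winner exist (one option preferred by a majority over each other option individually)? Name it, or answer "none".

Priya vs Lena: 95–27 for Priya.
Priya vs Carlos: 103–19 for Priya.
Priya vs Rahul: 114–8 for Priya.
Priya vs Nadia: 86–36 for Priya.
Priya beats every other option head-to-head.

Priya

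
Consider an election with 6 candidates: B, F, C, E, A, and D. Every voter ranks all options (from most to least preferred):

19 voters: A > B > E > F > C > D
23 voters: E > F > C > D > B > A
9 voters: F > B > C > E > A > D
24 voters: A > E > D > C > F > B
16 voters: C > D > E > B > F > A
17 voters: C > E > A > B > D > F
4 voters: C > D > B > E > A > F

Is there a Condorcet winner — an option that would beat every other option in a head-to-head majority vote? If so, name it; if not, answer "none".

E

E vs B: 80–32 for E.
E vs F: 103–9 for E.
E vs C: 66–46 for E.
E vs A: 69–43 for E.
E vs D: 92–20 for E.
E beats every other option head-to-head.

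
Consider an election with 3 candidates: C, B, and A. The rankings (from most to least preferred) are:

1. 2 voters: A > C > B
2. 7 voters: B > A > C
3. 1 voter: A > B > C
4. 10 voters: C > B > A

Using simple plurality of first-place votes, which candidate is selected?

C

First-place votes: C 10, B 7, A 3.
C has the most first-place votes.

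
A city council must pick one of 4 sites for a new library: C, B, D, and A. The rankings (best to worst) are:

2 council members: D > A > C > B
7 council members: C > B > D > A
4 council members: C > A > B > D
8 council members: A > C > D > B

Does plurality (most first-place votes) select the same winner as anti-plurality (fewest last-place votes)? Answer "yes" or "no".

Plurality — first-place votes: C 11, B 0, D 2, A 8. Winner: C.
Anti-plurality — last-place votes: C 0, B 10, D 4, A 7. Winner: C.
The two methods agree.

yes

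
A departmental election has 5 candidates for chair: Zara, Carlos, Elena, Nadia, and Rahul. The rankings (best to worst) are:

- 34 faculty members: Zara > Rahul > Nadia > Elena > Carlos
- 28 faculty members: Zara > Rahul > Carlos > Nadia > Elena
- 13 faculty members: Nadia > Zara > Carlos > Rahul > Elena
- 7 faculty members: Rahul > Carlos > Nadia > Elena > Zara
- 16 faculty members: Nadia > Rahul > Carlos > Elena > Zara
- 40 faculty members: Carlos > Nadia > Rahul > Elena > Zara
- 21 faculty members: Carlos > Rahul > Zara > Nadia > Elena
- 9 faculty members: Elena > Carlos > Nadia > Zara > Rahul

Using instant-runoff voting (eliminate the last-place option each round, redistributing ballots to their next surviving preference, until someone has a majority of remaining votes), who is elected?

Round 1: Zara 62, Carlos 61, Elena 9, Nadia 29, Rahul 7. Eliminate Rahul.
Round 2: Zara 62, Carlos 68, Elena 9, Nadia 29. Eliminate Elena.
Round 3: Zara 62, Carlos 77, Nadia 29. Eliminate Nadia.
Round 4: Zara 75, Carlos 93. Carlos has a majority.

Carlos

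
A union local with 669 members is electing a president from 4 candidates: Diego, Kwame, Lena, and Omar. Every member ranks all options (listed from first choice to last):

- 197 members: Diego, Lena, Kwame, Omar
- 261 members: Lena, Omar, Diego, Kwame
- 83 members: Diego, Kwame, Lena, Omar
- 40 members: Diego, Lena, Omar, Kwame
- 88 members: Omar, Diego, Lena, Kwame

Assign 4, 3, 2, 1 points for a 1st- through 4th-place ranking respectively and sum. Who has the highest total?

Diego: 197·4 + 261·2 + 83·4 + 40·4 + 88·3 = 2066
Kwame: 197·2 + 261·1 + 83·3 + 40·1 + 88·1 = 1032
Lena: 197·3 + 261·4 + 83·2 + 40·3 + 88·2 = 2097
Omar: 197·1 + 261·3 + 83·1 + 40·2 + 88·4 = 1495
Lena has the highest Borda score (2097).

Lena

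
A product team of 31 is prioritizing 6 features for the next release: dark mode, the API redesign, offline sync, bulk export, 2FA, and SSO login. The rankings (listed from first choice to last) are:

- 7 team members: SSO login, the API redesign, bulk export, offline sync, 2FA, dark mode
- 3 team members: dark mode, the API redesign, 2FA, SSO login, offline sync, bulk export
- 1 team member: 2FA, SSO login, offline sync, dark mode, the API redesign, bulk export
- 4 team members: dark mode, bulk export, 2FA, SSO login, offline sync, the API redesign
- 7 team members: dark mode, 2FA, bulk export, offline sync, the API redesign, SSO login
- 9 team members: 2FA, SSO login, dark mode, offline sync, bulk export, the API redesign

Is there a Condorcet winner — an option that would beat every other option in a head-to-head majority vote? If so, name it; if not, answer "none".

2FA vs dark mode: 17–14 for 2FA.
2FA vs the API redesign: 21–10 for 2FA.
2FA vs offline sync: 24–7 for 2FA.
2FA vs bulk export: 20–11 for 2FA.
2FA vs SSO login: 24–7 for 2FA.
2FA beats every other option head-to-head.

2FA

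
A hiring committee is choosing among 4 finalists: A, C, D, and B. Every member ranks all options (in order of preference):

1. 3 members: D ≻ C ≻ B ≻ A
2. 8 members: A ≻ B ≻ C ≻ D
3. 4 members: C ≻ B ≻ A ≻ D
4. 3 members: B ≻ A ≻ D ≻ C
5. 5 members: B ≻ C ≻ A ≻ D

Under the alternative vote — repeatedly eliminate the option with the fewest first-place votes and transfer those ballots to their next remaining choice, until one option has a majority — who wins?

Round 1: A 8, C 4, D 3, B 8. Eliminate D.
Round 2: A 8, C 7, B 8. Eliminate C.
Round 3: A 8, B 15. B has a majority.

B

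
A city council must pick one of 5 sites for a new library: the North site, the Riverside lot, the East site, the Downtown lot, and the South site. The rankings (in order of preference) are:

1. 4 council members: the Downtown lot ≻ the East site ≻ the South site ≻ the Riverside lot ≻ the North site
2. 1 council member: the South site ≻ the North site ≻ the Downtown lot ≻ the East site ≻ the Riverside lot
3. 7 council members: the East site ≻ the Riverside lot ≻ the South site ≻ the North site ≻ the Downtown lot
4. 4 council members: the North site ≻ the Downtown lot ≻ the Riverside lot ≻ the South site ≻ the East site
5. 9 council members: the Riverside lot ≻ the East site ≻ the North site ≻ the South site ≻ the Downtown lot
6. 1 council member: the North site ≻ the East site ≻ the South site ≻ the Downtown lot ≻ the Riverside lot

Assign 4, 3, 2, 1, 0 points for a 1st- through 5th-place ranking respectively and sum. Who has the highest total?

the East site

the North site: 4·0 + 1·3 + 7·1 + 4·4 + 9·2 + 1·4 = 48
the Riverside lot: 4·1 + 1·0 + 7·3 + 4·2 + 9·4 + 1·0 = 69
the East site: 4·3 + 1·1 + 7·4 + 4·0 + 9·3 + 1·3 = 71
the Downtown lot: 4·4 + 1·2 + 7·0 + 4·3 + 9·0 + 1·1 = 31
the South site: 4·2 + 1·4 + 7·2 + 4·1 + 9·1 + 1·2 = 41
the East site has the highest Borda score (71).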